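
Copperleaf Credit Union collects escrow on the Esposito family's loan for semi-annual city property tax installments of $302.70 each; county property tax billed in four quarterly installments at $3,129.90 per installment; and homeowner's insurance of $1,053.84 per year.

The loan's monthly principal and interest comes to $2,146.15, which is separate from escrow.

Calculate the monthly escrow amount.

$1,181.57

City property tax: $302.70 × 2 = $605.40 per year
County property tax: $3,129.90 × 4 = $12,519.60 per year
Homeowner's insurance: $1,053.84 per year
Yearly total = $14,178.84
Monthly escrow = $14,178.84 ÷ 12 = $1,181.57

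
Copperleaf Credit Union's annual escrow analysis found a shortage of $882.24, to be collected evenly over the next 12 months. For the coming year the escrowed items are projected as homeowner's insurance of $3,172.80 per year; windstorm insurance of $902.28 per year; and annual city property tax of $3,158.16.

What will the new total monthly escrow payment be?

$676.29

Homeowner's insurance = $3,172.80/yr
Windstorm insurance = $902.28/yr
City property tax = $3,158.16/yr
Combined annual = $7,233.24
Monthly escrow = $7,233.24 ÷ 12 = $602.77
Shortage spread = $882.24 ÷ 12 = $73.52/mo
Adjusted monthly = $602.77 + $73.52 = $676.29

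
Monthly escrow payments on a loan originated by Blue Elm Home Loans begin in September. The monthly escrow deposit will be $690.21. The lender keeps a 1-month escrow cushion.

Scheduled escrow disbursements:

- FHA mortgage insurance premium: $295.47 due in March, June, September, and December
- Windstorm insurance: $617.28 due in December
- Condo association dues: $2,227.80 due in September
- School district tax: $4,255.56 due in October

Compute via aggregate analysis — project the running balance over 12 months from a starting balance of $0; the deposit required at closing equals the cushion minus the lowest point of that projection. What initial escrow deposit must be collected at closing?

Cushion = 1 × $690.21 = $690.21
Trial balance (start $0, +$690.21 each month, − disbursements):
  Sep: +$690.21 − $2,523.27 → -$1,833.06
  Oct: +$690.21 − $4,255.56 → -$5,398.41
  Nov: +$690.21 → -$4,708.20
  Dec: +$690.21 − $912.75 → -$4,930.74
  Jan: +$690.21 → -$4,240.53
  Feb: +$690.21 → -$3,550.32
  Mar: +$690.21 − $295.47 → -$3,155.58
  Apr: +$690.21 → -$2,465.37
  May: +$690.21 → -$1,775.16
  Jun: +$690.21 − $295.47 → -$1,380.42
  Jul: +$690.21 → -$690.21
  Aug: +$690.21 → $0.00
Lowest trial balance = -$5,398.41 (Oct)
Initial deposit = cushion − low point = $690.21 − (-$5,398.41) = $6,088.62

$6,088.62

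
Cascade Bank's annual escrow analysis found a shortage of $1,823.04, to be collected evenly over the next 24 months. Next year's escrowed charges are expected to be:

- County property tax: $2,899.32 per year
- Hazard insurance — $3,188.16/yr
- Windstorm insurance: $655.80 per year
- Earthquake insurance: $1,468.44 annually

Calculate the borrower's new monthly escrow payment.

$760.27

County property tax: $2,899.32
Hazard insurance: $3,188.16
Windstorm insurance: $655.80
Earthquake insurance: $1,468.44
Total per year = $2,899.32 + $3,188.16 + $655.80 + $1,468.44 = $8,211.72
Base monthly escrow = $8,211.72 ÷ 12 = $684.31
Shortage spread = $1,823.04 ÷ 24 = $75.96/mo
New monthly escrow = $684.31 + $75.96 = $760.27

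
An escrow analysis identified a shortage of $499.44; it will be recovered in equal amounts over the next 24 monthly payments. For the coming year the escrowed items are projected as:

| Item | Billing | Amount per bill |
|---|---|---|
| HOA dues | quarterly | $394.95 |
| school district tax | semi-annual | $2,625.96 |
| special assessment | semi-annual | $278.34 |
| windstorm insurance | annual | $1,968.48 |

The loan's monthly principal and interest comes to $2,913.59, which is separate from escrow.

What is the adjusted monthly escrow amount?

HOA dues = $394.95 × 4 = $1,579.80/yr
School district tax = $2,625.96 × 2 = $5,251.92/yr
Special assessment = $278.34 × 2 = $556.68/yr
Windstorm insurance = $1,968.48/yr
Total per year = $1,579.80 + $5,251.92 + $556.68 + $1,968.48 = $9,356.88
Monthly escrow = $9,356.88 ÷ 12 = $779.74
Shortage per month = $499.44 / 24 = $20.81
New monthly escrow = $779.74 + $20.81 = $800.55

$800.55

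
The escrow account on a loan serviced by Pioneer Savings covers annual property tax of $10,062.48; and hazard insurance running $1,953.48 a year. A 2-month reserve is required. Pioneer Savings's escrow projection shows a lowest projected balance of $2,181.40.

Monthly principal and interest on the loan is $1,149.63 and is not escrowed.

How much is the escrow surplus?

$178.74

Property tax: $10,062.48
Hazard insurance: $1,953.48
Total per year = $10,062.48 + $1,953.48 = $12,015.96
Monthly = $12,015.96 ÷ 12 = $1,001.33
Cushion = 2 × $1,001.33 = $2,002.66
Surplus = $2,181.40 − $2,002.66 = $178.74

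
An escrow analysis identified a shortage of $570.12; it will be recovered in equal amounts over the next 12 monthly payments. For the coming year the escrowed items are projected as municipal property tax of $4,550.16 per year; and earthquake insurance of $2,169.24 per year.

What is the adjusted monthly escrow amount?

$607.46

Municipal property tax = $4,550.16/yr
Earthquake insurance = $2,169.24/yr
Total annual escrow = $4,550.16 + $2,169.24 = $6,719.40
Base monthly escrow = $6,719.40 / 12 = $559.95
Shortage per month = $570.12 ÷ 12 = $47.51
Adjusted monthly = $559.95 + $47.51 = $607.46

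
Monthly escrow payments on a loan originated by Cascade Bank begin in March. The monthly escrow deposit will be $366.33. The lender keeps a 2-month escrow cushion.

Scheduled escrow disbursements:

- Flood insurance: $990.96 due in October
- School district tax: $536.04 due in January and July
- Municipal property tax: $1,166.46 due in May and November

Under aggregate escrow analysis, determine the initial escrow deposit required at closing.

Cushion = 2 × $366.33 = $732.66
Trial balance (start $0, +$366.33 each month, − disbursements):
  Mar: +$366.33 → $366.33
  Apr: +$366.33 → $732.66
  May: +$366.33 − $1,166.46 → -$67.47
  Jun: +$366.33 → $298.86
  Jul: +$366.33 − $536.04 → $129.15
  Aug: +$366.33 → $495.48
  Sep: +$366.33 → $861.81
  Oct: +$366.33 − $990.96 → $237.18
  Nov: +$366.33 − $1,166.46 → -$562.95
  Dec: +$366.33 → -$196.62
  Jan: +$366.33 − $536.04 → -$366.33
  Feb: +$366.33 → $0.00
Lowest trial balance = -$562.95 (Nov)
Initial deposit = cushion − low point = $732.66 − (-$562.95) = $1,295.61

$1,295.61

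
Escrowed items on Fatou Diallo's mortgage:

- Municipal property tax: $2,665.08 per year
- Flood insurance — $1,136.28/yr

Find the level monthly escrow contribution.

Municipal property tax — $2,665.08 per year
Flood insurance — $1,136.28 per year
Total per year = $2,665.08 + $1,136.28 = $3,801.36
Monthly escrow = $3,801.36 / 12 = $316.78

$316.78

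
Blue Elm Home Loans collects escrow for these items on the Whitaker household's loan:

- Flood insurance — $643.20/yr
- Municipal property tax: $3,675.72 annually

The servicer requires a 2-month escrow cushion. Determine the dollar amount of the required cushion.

Flood insurance: $643.20 annually
Municipal property tax: $3,675.72 annually
Total per year = $4,318.92
Base monthly escrow = $4,318.92 / 12 = $359.91
Reserve = 2 × $359.91 = $719.82

$719.82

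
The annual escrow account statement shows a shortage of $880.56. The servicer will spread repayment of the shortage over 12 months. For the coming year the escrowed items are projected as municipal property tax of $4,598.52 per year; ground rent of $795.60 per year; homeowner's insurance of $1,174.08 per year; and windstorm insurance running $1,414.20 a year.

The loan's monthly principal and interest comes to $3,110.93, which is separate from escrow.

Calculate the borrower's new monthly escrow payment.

Municipal property tax: $4,598.52 per year
Ground rent: $795.60 per year
Homeowner's insurance: $1,174.08 per year
Windstorm insurance: $1,414.20 per year
Yearly total = $7,982.40
Monthly = $7,982.40 / 12 = $665.20
Shortage per month = $880.56 ÷ 12 = $73.38
Adjusted monthly = $665.20 + $73.38 = $738.58

$738.58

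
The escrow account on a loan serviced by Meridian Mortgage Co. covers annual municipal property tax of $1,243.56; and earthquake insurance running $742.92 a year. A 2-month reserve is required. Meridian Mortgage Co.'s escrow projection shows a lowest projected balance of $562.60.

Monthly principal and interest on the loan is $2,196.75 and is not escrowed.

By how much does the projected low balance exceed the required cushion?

Municipal property tax — $1,243.56/yr
Earthquake insurance — $742.92/yr
Total annual escrow = $1,986.48
Per month = $1,986.48 / 12 = $165.54
Required reserve = 2 × $165.54 = $331.08
Excess over cushion: $562.60 − $331.08 = $231.52

$231.52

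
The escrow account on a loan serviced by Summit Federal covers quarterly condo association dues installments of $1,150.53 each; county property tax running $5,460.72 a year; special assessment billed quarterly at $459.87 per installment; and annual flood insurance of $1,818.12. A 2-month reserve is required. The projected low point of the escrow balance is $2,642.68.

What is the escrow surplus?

Condo association dues — $1,150.53 × 4 = $4,602.12/yr
County property tax — $5,460.72/yr
Special assessment — $459.87 × 4 = $1,839.48/yr
Flood insurance — $1,818.12/yr
Combined annual = $4,602.12 + $5,460.72 + $1,839.48 + $1,818.12 = $13,720.44
Monthly = $13,720.44 / 12 = $1,143.37
Cushion = 2 × $1,143.37 = $2,286.74
Surplus = $2,642.68 − $2,286.74 = $355.94

$355.94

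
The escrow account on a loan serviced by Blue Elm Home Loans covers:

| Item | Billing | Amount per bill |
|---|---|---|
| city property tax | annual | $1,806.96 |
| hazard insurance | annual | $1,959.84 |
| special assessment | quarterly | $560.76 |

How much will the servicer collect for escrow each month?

City property tax — $1,806.96
Hazard insurance — $1,959.84
Special assessment — $560.76 × 4 = $2,243.04
Annual escrow total = $6,009.84
Monthly = $6,009.84 ÷ 12 = $500.82

$500.82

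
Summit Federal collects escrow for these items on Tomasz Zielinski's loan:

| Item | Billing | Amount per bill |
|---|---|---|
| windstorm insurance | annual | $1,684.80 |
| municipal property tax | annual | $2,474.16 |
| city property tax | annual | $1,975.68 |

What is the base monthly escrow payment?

Windstorm insurance — $1,684.80 annually
Municipal property tax — $2,474.16 annually
City property tax — $1,975.68 annually
Total annual escrow = $1,684.80 + $2,474.16 + $1,975.68 = $6,134.64
Per month = $6,134.64 / 12 = $511.22

$511.22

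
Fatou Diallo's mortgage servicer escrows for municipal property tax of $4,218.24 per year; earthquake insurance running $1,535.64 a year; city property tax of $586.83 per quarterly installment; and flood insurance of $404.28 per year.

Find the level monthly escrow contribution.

Municipal property tax: $4,218.24
Earthquake insurance: $1,535.64
City property tax: $586.83 × 4 = $2,347.32
Flood insurance: $404.28
Annual escrow total = $4,218.24 + $1,535.64 + $2,347.32 + $404.28 = $8,505.48
Base monthly escrow = $8,505.48 ÷ 12 = $708.79

$708.79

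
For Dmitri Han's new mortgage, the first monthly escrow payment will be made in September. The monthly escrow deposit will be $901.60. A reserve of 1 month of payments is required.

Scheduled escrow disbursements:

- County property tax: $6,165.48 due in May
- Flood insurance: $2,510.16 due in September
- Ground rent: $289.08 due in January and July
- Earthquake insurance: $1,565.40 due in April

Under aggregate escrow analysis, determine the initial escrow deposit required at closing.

$3,317.32

Cushion = 1 × $901.60 = $901.60
Trial balance (start $0, +$901.60 each month, − disbursements):
  Sep: +$901.60 − $2,510.16 → -$1,608.56
  Oct: +$901.60 → -$706.96
  Nov: +$901.60 → $194.64
  Dec: +$901.60 → $1,096.24
  Jan: +$901.60 − $289.08 → $1,708.76
  Feb: +$901.60 → $2,610.36
  Mar: +$901.60 → $3,511.96
  Apr: +$901.60 − $1,565.40 → $2,848.16
  May: +$901.60 − $6,165.48 → -$2,415.72
  Jun: +$901.60 → -$1,514.12
  Jul: +$901.60 − $289.08 → -$901.60
  Aug: +$901.60 → $0.00
Lowest trial balance = -$2,415.72 (May)
Initial deposit = cushion − low point = $901.60 − (-$2,415.72) = $3,317.32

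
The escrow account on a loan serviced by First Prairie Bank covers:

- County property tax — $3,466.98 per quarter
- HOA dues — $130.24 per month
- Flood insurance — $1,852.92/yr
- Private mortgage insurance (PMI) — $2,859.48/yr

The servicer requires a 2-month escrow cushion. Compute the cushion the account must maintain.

$3,357.20

County property tax — $3,466.98 × 4 = $13,867.92/yr
HOA dues — $130.24 × 12 = $1,562.88/yr
Flood insurance — $1,852.92/yr
Private mortgage insurance (PMI) — $2,859.48/yr
Combined annual = $13,867.92 + $1,562.88 + $1,852.92 + $2,859.48 = $20,143.20
Base monthly escrow = $20,143.20 / 12 = $1,678.60
Required cushion = 2 × $1,678.60 = $3,357.20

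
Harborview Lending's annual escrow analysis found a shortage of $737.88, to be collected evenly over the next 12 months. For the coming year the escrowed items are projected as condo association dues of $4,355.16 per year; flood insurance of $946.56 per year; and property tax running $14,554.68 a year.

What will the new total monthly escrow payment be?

$1,716.19

Condo association dues: $4,355.16 per year
Flood insurance: $946.56 per year
Property tax: $14,554.68 per year
Yearly total = $4,355.16 + $946.56 + $14,554.68 = $19,856.40
Base monthly escrow = $19,856.40 / 12 = $1,654.70
Monthly shortage recovery: $737.88 / 12 = $61.49
Adjusted monthly = $1,654.70 + $61.49 = $1,716.19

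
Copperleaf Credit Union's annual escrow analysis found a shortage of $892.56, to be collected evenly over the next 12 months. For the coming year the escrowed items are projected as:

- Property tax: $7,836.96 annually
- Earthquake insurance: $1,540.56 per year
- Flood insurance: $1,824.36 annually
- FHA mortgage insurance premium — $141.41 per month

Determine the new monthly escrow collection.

Property tax = $7,836.96 annually
Earthquake insurance = $1,540.56 annually
Flood insurance = $1,824.36 annually
FHA mortgage insurance premium = $141.41 × 12 = $1,696.92 annually
Total per year = $7,836.96 + $1,540.56 + $1,824.36 + $1,696.92 = $12,898.80
Base monthly escrow = $12,898.80 ÷ 12 = $1,074.90
Shortage spread = $892.56 ÷ 12 = $74.38/mo
New monthly escrow = $1,074.90 + $74.38 = $1,149.28

$1,149.28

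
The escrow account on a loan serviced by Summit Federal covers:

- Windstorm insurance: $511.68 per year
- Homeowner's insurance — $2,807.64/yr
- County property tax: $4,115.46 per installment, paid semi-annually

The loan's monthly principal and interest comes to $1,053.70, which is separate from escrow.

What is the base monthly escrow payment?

Windstorm insurance = $511.68
Homeowner's insurance = $2,807.64
County property tax = $4,115.46 × 2 = $8,230.92
Total annual escrow = $511.68 + $2,807.64 + $8,230.92 = $11,550.24
Monthly escrow = $11,550.24 / 12 = $962.52

$962.52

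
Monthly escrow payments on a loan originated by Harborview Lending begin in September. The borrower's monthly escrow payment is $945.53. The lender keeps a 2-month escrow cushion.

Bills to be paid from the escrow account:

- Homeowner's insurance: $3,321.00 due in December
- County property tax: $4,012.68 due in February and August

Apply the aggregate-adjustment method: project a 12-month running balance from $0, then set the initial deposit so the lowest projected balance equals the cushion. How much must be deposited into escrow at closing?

$3,551.56

Cushion = 2 × $945.53 = $1,891.06
Trial balance (start $0, +$945.53 each month, − disbursements):
  Sep: +$945.53 → $945.53
  Oct: +$945.53 → $1,891.06
  Nov: +$945.53 → $2,836.59
  Dec: +$945.53 − $3,321.00 → $461.12
  Jan: +$945.53 → $1,406.65
  Feb: +$945.53 − $4,012.68 → -$1,660.50
  Mar: +$945.53 → -$714.97
  Apr: +$945.53 → $230.56
  May: +$945.53 → $1,176.09
  Jun: +$945.53 → $2,121.62
  Jul: +$945.53 → $3,067.15
  Aug: +$945.53 − $4,012.68 → $0.00
Lowest trial balance = -$1,660.50 (Feb)
Initial deposit = cushion − low point = $1,891.06 − (-$1,660.50) = $3,551.56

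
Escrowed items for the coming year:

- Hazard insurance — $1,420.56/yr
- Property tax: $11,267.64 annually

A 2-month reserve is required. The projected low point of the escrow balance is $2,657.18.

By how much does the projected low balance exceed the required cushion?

$542.48

Hazard insurance = $1,420.56 annually
Property tax = $11,267.64 annually
Yearly total = $1,420.56 + $11,267.64 = $12,688.20
Per month = $12,688.20 / 12 = $1,057.35
Required reserve = 2 × $1,057.35 = $2,114.70
Excess over cushion: $2,657.18 − $2,114.70 = $542.48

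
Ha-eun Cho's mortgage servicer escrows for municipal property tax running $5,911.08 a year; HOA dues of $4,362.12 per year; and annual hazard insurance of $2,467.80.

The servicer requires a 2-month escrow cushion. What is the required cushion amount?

Municipal property tax — $5,911.08 annually
HOA dues — $4,362.12 annually
Hazard insurance — $2,467.80 annually
Total annual escrow = $12,741.00
Monthly = $12,741.00 ÷ 12 = $1,061.75
Required cushion = 2 × $1,061.75 = $2,123.50

$2,123.50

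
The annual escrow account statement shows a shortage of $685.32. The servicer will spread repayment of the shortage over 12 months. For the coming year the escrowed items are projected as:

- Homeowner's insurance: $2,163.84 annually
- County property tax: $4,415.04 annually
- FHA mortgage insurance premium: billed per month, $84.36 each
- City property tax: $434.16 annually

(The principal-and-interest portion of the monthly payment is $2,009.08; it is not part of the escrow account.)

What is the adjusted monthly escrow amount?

$725.89

Homeowner's insurance: $2,163.84 annually
County property tax: $4,415.04 annually
FHA mortgage insurance premium: $84.36 × 12 = $1,012.32 annually
City property tax: $434.16 annually
Yearly total = $2,163.84 + $4,415.04 + $1,012.32 + $434.16 = $8,025.36
Monthly escrow = $8,025.36 / 12 = $668.78
Monthly shortage recovery: $685.32 / 12 = $57.11
New monthly escrow = $668.78 + $57.11 = $725.89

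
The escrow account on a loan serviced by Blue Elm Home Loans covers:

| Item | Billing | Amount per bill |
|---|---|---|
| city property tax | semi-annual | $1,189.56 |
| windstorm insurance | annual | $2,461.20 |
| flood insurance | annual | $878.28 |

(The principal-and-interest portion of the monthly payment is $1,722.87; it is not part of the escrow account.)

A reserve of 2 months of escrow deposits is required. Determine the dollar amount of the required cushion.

$953.10

City property tax — $1,189.56 × 2 = $2,379.12 annually
Windstorm insurance — $2,461.20 annually
Flood insurance — $878.28 annually
Total annual escrow = $2,379.12 + $2,461.20 + $878.28 = $5,718.60
Monthly escrow = $5,718.60 / 12 = $476.55
Required cushion = 2 × $476.55 = $953.10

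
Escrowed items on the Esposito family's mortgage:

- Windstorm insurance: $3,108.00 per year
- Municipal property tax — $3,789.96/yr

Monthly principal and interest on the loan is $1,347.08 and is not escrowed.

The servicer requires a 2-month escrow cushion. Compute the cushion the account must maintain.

$1,149.66

Windstorm insurance: $3,108.00/yr
Municipal property tax: $3,789.96/yr
Total per year = $6,897.96
Base monthly escrow = $6,897.96 ÷ 12 = $574.83
Cushion = 2 × $574.83 = $1,149.66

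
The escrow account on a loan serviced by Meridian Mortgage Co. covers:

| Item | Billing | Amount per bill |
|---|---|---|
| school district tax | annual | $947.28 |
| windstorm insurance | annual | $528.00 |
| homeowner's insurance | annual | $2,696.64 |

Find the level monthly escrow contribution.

School district tax — $947.28 per year
Windstorm insurance — $528.00 per year
Homeowner's insurance — $2,696.64 per year
Yearly total = $947.28 + $528.00 + $2,696.64 = $4,171.92
Per month = $4,171.92 / 12 = $347.66

$347.66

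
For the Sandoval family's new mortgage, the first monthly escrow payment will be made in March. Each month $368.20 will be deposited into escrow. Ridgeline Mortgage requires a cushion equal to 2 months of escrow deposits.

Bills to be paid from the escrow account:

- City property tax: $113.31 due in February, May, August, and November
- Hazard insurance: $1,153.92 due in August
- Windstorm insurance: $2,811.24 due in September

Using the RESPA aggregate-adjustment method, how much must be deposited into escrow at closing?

$2,350.78

Cushion = 2 × $368.20 = $736.40
Trial balance (start $0, +$368.20 each month, − disbursements):
  Mar: +$368.20 → $368.20
  Apr: +$368.20 → $736.40
  May: +$368.20 − $113.31 → $991.29
  Jun: +$368.20 → $1,359.49
  Jul: +$368.20 → $1,727.69
  Aug: +$368.20 − $1,267.23 → $828.66
  Sep: +$368.20 − $2,811.24 → -$1,614.38
  Oct: +$368.20 → -$1,246.18
  Nov: +$368.20 − $113.31 → -$991.29
  Dec: +$368.20 → -$623.09
  Jan: +$368.20 → -$254.89
  Feb: +$368.20 − $113.31 → $0.00
Lowest trial balance = -$1,614.38 (Sep)
Initial deposit = cushion − low point = $736.40 − (-$1,614.38) = $2,350.78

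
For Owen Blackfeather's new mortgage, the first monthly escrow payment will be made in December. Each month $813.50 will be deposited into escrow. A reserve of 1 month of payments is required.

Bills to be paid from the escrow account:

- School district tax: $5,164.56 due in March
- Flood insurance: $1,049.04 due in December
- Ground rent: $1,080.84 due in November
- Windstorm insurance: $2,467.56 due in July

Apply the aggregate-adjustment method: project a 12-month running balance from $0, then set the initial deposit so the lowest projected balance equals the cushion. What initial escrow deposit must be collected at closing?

Cushion = 1 × $813.50 = $813.50
Trial balance (start $0, +$813.50 each month, − disbursements):
  Dec: +$813.50 − $1,049.04 → -$235.54
  Jan: +$813.50 → $577.96
  Feb: +$813.50 → $1,391.46
  Mar: +$813.50 − $5,164.56 → -$2,959.60
  Apr: +$813.50 → -$2,146.10
  May: +$813.50 → -$1,332.60
  Jun: +$813.50 → -$519.10
  Jul: +$813.50 − $2,467.56 → -$2,173.16
  Aug: +$813.50 → -$1,359.66
  Sep: +$813.50 → -$546.16
  Oct: +$813.50 → $267.34
  Nov: +$813.50 − $1,080.84 → $0.00
Lowest trial balance = -$2,959.60 (Mar)
Initial deposit = cushion − low point = $813.50 − (-$2,959.60) = $3,773.10

$3,773.10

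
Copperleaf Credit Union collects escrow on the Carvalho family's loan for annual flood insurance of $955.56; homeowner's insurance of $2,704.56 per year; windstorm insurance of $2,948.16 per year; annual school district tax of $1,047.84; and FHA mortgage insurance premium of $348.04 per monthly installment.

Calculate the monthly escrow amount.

Flood insurance = $955.56 annually
Homeowner's insurance = $2,704.56 annually
Windstorm insurance = $2,948.16 annually
School district tax = $1,047.84 annually
FHA mortgage insurance premium = $348.04 × 12 = $4,176.48 annually
Annual escrow total = $11,832.60
Per month = $11,832.60 ÷ 12 = $986.05

$986.05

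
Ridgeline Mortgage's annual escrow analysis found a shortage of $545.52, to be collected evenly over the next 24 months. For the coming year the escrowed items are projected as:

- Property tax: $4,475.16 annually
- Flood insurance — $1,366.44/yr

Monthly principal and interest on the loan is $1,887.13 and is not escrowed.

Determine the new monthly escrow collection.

Property tax: $4,475.16 annually
Flood insurance: $1,366.44 annually
Combined annual = $4,475.16 + $1,366.44 = $5,841.60
Base monthly escrow = $5,841.60 ÷ 12 = $486.80
Shortage spread = $545.52 ÷ 24 = $22.73/mo
New monthly escrow = $486.80 + $22.73 = $509.53

$509.53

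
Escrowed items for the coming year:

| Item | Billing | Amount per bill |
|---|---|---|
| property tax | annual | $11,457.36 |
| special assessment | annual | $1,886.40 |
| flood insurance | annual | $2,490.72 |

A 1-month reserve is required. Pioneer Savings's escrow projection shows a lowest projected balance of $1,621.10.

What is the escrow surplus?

$301.56

Property tax: $11,457.36 per year
Special assessment: $1,886.40 per year
Flood insurance: $2,490.72 per year
Annual escrow total = $15,834.48
Base monthly escrow = $15,834.48 ÷ 12 = $1,319.54
Cushion = 1 × $1,319.54 = $1,319.54
Excess over cushion: $1,621.10 − $1,319.54 = $301.56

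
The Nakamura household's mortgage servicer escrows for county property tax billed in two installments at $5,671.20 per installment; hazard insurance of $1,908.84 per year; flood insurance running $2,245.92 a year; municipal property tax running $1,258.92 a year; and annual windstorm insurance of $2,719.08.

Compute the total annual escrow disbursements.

County property tax — $5,671.20 × 2 = $11,342.40 per year
Hazard insurance — $1,908.84 per year
Flood insurance — $2,245.92 per year
Municipal property tax — $1,258.92 per year
Windstorm insurance — $2,719.08 per year
Total per year = $11,342.40 + $1,908.84 + $2,245.92 + $1,258.92 + $2,719.08 = $19,475.16

$19,475.16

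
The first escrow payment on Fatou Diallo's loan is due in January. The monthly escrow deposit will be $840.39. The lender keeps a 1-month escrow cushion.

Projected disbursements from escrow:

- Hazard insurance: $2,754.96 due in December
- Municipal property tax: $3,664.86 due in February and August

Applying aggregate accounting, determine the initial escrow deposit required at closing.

Cushion = 1 × $840.39 = $840.39
Trial balance (start $0, +$840.39 each month, − disbursements):
  Jan: +$840.39 → $840.39
  Feb: +$840.39 − $3,664.86 → -$1,984.08
  Mar: +$840.39 → -$1,143.69
  Apr: +$840.39 → -$303.30
  May: +$840.39 → $537.09
  Jun: +$840.39 → $1,377.48
  Jul: +$840.39 → $2,217.87
  Aug: +$840.39 − $3,664.86 → -$606.60
  Sep: +$840.39 → $233.79
  Oct: +$840.39 → $1,074.18
  Nov: +$840.39 → $1,914.57
  Dec: +$840.39 − $2,754.96 → $0.00
Lowest trial balance = -$1,984.08 (Feb)
Initial deposit = cushion − low point = $840.39 − (-$1,984.08) = $2,824.47

$2,824.47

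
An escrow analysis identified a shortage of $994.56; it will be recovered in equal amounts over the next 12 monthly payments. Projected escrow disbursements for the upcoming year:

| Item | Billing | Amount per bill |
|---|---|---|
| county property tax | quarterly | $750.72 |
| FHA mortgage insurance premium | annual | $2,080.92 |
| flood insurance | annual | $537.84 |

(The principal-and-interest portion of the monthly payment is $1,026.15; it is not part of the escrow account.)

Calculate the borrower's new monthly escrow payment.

County property tax — $750.72 × 4 = $3,002.88 annually
FHA mortgage insurance premium — $2,080.92 annually
Flood insurance — $537.84 annually
Yearly total = $5,621.64
Monthly = $5,621.64 / 12 = $468.47
Shortage spread = $994.56 / 12 = $82.88/mo
Adjusted monthly = $468.47 + $82.88 = $551.35

$551.35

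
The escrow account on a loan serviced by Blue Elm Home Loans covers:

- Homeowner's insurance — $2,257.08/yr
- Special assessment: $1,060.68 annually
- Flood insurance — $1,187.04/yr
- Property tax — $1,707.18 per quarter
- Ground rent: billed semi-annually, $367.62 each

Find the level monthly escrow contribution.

Homeowner's insurance: $2,257.08
Special assessment: $1,060.68
Flood insurance: $1,187.04
Property tax: $1,707.18 × 4 = $6,828.72
Ground rent: $367.62 × 2 = $735.24
Annual escrow total = $12,068.76
Base monthly escrow = $12,068.76 ÷ 12 = $1,005.73

$1,005.73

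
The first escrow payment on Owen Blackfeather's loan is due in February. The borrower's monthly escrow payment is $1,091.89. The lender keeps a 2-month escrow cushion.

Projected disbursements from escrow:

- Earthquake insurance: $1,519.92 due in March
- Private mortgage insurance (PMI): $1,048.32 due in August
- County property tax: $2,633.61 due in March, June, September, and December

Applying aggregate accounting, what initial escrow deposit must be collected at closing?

$4,153.53

Cushion = 2 × $1,091.89 = $2,183.78
Trial balance (start $0, +$1,091.89 each month, − disbursements):
  Feb: +$1,091.89 → $1,091.89
  Mar: +$1,091.89 − $4,153.53 → -$1,969.75
  Apr: +$1,091.89 → -$877.86
  May: +$1,091.89 → $214.03
  Jun: +$1,091.89 − $2,633.61 → -$1,327.69
  Jul: +$1,091.89 → -$235.80
  Aug: +$1,091.89 − $1,048.32 → -$192.23
  Sep: +$1,091.89 − $2,633.61 → -$1,733.95
  Oct: +$1,091.89 → -$642.06
  Nov: +$1,091.89 → $449.83
  Dec: +$1,091.89 − $2,633.61 → -$1,091.89
  Jan: +$1,091.89 → $0.00
Lowest trial balance = -$1,969.75 (Mar)
Initial deposit = cushion − low point = $2,183.78 − (-$1,969.75) = $4,153.53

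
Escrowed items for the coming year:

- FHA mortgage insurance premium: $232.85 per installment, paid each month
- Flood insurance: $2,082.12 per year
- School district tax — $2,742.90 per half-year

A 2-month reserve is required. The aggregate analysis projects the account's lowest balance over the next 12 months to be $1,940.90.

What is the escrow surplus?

$213.88

FHA mortgage insurance premium: $232.85 × 12 = $2,794.20
Flood insurance: $2,082.12
School district tax: $2,742.90 × 2 = $5,485.80
Total annual escrow = $10,362.12
Monthly escrow = $10,362.12 / 12 = $863.51
Cushion = 2 × $863.51 = $1,727.02
Surplus = $1,940.90 − $1,727.02 = $213.88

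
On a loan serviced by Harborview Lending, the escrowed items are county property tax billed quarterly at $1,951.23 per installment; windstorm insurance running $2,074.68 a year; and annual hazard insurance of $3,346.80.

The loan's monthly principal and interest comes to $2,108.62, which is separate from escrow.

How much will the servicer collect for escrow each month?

$1,102.20

County property tax: $1,951.23 × 4 = $7,804.92 per year
Windstorm insurance: $2,074.68 per year
Hazard insurance: $3,346.80 per year
Yearly total = $7,804.92 + $2,074.68 + $3,346.80 = $13,226.40
Per month = $13,226.40 ÷ 12 = $1,102.20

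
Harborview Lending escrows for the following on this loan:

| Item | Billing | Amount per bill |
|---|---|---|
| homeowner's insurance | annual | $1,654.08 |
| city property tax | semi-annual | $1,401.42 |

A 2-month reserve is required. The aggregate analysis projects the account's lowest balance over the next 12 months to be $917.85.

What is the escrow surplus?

Homeowner's insurance — $1,654.08/yr
City property tax — $1,401.42 × 2 = $2,802.84/yr
Total annual escrow = $1,654.08 + $2,802.84 = $4,456.92
Base monthly escrow = $4,456.92 / 12 = $371.41
Cushion = 2 × $371.41 = $742.82
Excess over cushion: $917.85 − $742.82 = $175.03

$175.03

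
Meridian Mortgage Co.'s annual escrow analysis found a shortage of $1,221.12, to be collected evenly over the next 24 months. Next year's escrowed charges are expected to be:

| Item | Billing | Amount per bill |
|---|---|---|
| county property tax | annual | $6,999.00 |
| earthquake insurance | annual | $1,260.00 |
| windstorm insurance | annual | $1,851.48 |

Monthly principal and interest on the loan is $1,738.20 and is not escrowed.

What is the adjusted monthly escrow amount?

$893.42

County property tax = $6,999.00
Earthquake insurance = $1,260.00
Windstorm insurance = $1,851.48
Yearly total = $6,999.00 + $1,260.00 + $1,851.48 = $10,110.48
Monthly escrow = $10,110.48 / 12 = $842.54
Shortage per month = $1,221.12 ÷ 24 = $50.88
Adjusted monthly = $842.54 + $50.88 = $893.42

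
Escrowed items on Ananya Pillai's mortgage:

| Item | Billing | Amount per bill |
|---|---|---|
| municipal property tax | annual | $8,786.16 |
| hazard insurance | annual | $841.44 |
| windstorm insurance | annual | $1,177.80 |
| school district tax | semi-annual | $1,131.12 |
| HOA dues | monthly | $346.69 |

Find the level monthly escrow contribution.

Municipal property tax = $8,786.16 per year
Hazard insurance = $841.44 per year
Windstorm insurance = $1,177.80 per year
School district tax = $1,131.12 × 2 = $2,262.24 per year
HOA dues = $346.69 × 12 = $4,160.28 per year
Combined annual = $8,786.16 + $841.44 + $1,177.80 + $2,262.24 + $4,160.28 = $17,227.92
Monthly escrow = $17,227.92 ÷ 12 = $1,435.66

$1,435.66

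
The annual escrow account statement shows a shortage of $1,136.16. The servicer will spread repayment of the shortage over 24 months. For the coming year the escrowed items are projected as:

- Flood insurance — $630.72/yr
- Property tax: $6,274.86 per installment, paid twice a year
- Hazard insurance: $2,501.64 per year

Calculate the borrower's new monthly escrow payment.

Flood insurance: $630.72
Property tax: $6,274.86 × 2 = $12,549.72
Hazard insurance: $2,501.64
Combined annual = $15,682.08
Monthly escrow = $15,682.08 ÷ 12 = $1,306.84
Shortage per month = $1,136.16 / 24 = $47.34
Adjusted monthly = $1,306.84 + $47.34 = $1,354.18

$1,354.18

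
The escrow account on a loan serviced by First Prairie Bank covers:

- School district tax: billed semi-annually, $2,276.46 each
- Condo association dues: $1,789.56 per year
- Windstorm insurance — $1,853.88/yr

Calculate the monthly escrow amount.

School district tax: $2,276.46 × 2 = $4,552.92/yr
Condo association dues: $1,789.56/yr
Windstorm insurance: $1,853.88/yr
Annual escrow total = $4,552.92 + $1,789.56 + $1,853.88 = $8,196.36
Monthly escrow = $8,196.36 ÷ 12 = $683.03

$683.03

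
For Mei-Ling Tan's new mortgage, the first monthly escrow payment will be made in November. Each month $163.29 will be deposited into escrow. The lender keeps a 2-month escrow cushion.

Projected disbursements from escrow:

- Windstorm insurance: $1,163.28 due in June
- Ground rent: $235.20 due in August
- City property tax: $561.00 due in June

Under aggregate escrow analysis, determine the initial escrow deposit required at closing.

Cushion = 2 × $163.29 = $326.58
Trial balance (start $0, +$163.29 each month, − disbursements):
  Nov: +$163.29 → $163.29
  Dec: +$163.29 → $326.58
  Jan: +$163.29 → $489.87
  Feb: +$163.29 → $653.16
  Mar: +$163.29 → $816.45
  Apr: +$163.29 → $979.74
  May: +$163.29 → $1,143.03
  Jun: +$163.29 − $1,724.28 → -$417.96
  Jul: +$163.29 → -$254.67
  Aug: +$163.29 − $235.20 → -$326.58
  Sep: +$163.29 → -$163.29
  Oct: +$163.29 → $0.00
Lowest trial balance = -$417.96 (Jun)
Initial deposit = cushion − low point = $326.58 − (-$417.96) = $744.54

$744.54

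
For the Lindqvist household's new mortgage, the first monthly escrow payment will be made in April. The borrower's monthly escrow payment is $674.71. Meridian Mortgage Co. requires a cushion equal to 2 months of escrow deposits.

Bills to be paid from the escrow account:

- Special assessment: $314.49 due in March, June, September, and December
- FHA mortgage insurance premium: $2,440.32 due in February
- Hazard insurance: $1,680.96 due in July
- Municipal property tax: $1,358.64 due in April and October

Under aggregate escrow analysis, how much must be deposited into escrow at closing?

$2,033.35

Cushion = 2 × $674.71 = $1,349.42
Trial balance (start $0, +$674.71 each month, − disbursements):
  Apr: +$674.71 − $1,358.64 → -$683.93
  May: +$674.71 → -$9.22
  Jun: +$674.71 − $314.49 → $351.00
  Jul: +$674.71 − $1,680.96 → -$655.25
  Aug: +$674.71 → $19.46
  Sep: +$674.71 − $314.49 → $379.68
  Oct: +$674.71 − $1,358.64 → -$304.25
  Nov: +$674.71 → $370.46
  Dec: +$674.71 − $314.49 → $730.68
  Jan: +$674.71 → $1,405.39
  Feb: +$674.71 − $2,440.32 → -$360.22
  Mar: +$674.71 − $314.49 → $0.00
Lowest trial balance = -$683.93 (Apr)
Initial deposit = cushion − low point = $1,349.42 − (-$683.93) = $2,033.35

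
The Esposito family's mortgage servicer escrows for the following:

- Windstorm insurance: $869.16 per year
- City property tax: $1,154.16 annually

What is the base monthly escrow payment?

Windstorm insurance — $869.16 annually
City property tax — $1,154.16 annually
Annual escrow total = $869.16 + $1,154.16 = $2,023.32
Monthly = $2,023.32 / 12 = $168.61

$168.61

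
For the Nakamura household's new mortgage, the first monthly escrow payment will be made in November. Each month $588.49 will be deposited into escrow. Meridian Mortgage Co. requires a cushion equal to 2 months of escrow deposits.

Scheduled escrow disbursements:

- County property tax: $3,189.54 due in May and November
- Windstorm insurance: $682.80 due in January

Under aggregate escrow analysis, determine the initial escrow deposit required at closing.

Cushion = 2 × $588.49 = $1,176.98
Trial balance (start $0, +$588.49 each month, − disbursements):
  Nov: +$588.49 − $3,189.54 → -$2,601.05
  Dec: +$588.49 → -$2,012.56
  Jan: +$588.49 − $682.80 → -$2,106.87
  Feb: +$588.49 → -$1,518.38
  Mar: +$588.49 → -$929.89
  Apr: +$588.49 → -$341.40
  May: +$588.49 − $3,189.54 → -$2,942.45
  Jun: +$588.49 → -$2,353.96
  Jul: +$588.49 → -$1,765.47
  Aug: +$588.49 → -$1,176.98
  Sep: +$588.49 → -$588.49
  Oct: +$588.49 → $0.00
Lowest trial balance = -$2,942.45 (May)
Initial deposit = cushion − low point = $1,176.98 − (-$2,942.45) = $4,119.43

$4,119.43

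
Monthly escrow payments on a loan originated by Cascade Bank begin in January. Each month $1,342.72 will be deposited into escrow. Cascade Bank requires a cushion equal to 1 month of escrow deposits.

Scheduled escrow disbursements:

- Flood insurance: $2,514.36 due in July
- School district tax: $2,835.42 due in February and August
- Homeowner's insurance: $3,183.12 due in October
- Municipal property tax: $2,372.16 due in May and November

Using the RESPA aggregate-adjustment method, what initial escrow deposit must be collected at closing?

$2,685.44

Cushion = 1 × $1,342.72 = $1,342.72
Trial balance (start $0, +$1,342.72 each month, − disbursements):
  Jan: +$1,342.72 → $1,342.72
  Feb: +$1,342.72 − $2,835.42 → -$149.98
  Mar: +$1,342.72 → $1,192.74
  Apr: +$1,342.72 → $2,535.46
  May: +$1,342.72 − $2,372.16 → $1,506.02
  Jun: +$1,342.72 → $2,848.74
  Jul: +$1,342.72 − $2,514.36 → $1,677.10
  Aug: +$1,342.72 − $2,835.42 → $184.40
  Sep: +$1,342.72 → $1,527.12
  Oct: +$1,342.72 − $3,183.12 → -$313.28
  Nov: +$1,342.72 − $2,372.16 → -$1,342.72
  Dec: +$1,342.72 → $0.00
Lowest trial balance = -$1,342.72 (Nov)
Initial deposit = cushion − low point = $1,342.72 − (-$1,342.72) = $2,685.44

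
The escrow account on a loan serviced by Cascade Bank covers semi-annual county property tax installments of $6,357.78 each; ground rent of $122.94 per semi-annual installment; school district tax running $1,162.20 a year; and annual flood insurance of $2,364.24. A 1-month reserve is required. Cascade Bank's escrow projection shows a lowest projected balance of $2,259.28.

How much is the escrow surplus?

County property tax: $6,357.78 × 2 = $12,715.56
Ground rent: $122.94 × 2 = $245.88
School district tax: $1,162.20
Flood insurance: $2,364.24
Yearly total = $12,715.56 + $245.88 + $1,162.20 + $2,364.24 = $16,487.88
Monthly escrow = $16,487.88 ÷ 12 = $1,373.99
Required reserve = 1 × $1,373.99 = $1,373.99
Excess over cushion: $2,259.28 − $1,373.99 = $885.29

$885.29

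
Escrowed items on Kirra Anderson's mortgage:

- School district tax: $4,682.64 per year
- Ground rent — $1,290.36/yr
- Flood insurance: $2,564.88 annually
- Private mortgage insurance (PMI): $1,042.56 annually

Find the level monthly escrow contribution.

$798.37

School district tax = $4,682.64 annually
Ground rent = $1,290.36 annually
Flood insurance = $2,564.88 annually
Private mortgage insurance (PMI) = $1,042.56 annually
Total per year = $4,682.64 + $1,290.36 + $2,564.88 + $1,042.56 = $9,580.44
Monthly escrow = $9,580.44 ÷ 12 = $798.37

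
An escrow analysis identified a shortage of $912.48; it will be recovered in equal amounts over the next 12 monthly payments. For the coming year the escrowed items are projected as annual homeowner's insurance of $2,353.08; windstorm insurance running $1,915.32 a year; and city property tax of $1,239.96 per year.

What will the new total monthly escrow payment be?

$535.07

Homeowner's insurance = $2,353.08 annually
Windstorm insurance = $1,915.32 annually
City property tax = $1,239.96 annually
Total per year = $2,353.08 + $1,915.32 + $1,239.96 = $5,508.36
Base monthly escrow = $5,508.36 / 12 = $459.03
Shortage per month = $912.48 ÷ 12 = $76.04
Adjusted monthly = $459.03 + $76.04 = $535.07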